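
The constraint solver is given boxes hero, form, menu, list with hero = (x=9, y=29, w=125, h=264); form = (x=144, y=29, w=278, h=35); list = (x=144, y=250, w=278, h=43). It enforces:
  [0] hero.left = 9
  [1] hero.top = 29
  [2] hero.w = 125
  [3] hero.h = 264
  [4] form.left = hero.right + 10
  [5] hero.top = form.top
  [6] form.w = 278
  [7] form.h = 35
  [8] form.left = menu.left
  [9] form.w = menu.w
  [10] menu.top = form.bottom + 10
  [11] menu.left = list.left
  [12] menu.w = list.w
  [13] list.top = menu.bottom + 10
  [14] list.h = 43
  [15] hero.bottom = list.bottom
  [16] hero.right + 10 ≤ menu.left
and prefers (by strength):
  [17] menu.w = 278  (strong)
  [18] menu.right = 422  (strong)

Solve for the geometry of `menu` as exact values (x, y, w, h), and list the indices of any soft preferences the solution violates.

menu = (x=144, y=74, w=278, h=166)
violated soft preferences: none

1. menu.x = 144  [form.left = menu.left]
2. menu.w = 278  [form.w = menu.w]
3. menu.y = 74  [menu.top = form.bottom + 10]
4. menu.h = 166  [list.top = menu.bottom + 10]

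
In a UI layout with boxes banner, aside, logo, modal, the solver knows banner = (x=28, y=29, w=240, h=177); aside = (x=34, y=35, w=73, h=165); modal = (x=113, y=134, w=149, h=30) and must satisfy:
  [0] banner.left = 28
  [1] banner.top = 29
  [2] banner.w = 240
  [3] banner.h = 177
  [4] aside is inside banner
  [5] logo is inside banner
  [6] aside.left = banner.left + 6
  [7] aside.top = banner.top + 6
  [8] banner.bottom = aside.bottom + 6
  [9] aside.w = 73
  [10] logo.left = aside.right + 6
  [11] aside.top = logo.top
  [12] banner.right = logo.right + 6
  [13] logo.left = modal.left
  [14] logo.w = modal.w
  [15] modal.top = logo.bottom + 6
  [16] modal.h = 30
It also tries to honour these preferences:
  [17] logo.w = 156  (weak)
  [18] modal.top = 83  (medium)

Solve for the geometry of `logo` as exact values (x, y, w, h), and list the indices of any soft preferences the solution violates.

1. logo.x = 113  [logo.left = aside.right + 6]
2. logo.y = 35  [aside.top = logo.top]
3. logo.w = 149  [banner.right = logo.right + 6]
4. logo.h = 93  [modal.top = logo.bottom + 6]

logo = (x=113, y=35, w=149, h=93)
violated soft preferences: 17, 18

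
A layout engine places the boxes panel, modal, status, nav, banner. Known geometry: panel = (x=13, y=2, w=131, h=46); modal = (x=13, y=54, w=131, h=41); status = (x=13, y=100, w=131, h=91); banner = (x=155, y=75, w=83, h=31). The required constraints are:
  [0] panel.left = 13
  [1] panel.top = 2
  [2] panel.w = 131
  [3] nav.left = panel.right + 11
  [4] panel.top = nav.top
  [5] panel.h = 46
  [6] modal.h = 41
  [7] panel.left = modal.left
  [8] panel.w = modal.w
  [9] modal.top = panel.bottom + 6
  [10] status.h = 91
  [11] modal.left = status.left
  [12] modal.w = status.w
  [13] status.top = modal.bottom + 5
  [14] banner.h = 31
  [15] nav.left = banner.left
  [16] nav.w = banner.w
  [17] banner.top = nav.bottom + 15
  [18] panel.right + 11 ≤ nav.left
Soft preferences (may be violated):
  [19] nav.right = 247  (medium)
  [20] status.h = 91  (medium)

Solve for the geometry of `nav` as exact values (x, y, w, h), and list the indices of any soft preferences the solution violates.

nav = (x=155, y=2, w=83, h=58)
violated soft preferences: 19

1. nav.x = 155  [nav.left = panel.right + 11]
2. nav.y = 2  [panel.top = nav.top]
3. nav.w = 83  [nav.w = banner.w]
4. nav.h = 58  [banner.top = nav.bottom + 15]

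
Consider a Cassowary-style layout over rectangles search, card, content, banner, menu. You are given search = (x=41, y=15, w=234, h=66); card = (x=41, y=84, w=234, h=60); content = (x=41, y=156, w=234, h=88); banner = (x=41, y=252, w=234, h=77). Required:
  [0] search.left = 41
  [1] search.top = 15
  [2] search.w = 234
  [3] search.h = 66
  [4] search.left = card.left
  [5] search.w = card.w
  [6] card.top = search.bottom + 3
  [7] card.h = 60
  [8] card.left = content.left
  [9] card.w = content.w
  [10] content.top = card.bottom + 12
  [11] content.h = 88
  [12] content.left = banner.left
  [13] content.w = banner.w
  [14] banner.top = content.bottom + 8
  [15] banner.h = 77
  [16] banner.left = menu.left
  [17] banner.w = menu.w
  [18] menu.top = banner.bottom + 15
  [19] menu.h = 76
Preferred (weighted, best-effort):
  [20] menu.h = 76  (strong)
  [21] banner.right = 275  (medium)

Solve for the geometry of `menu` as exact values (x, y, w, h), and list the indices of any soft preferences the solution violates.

1. menu.x = 41  [banner.left = menu.left]
2. menu.w = 234  [banner.w = menu.w]
3. menu.y = 344  [menu.top = banner.bottom + 15]
4. menu.h = 76  [menu.h = 76]

menu = (x=41, y=344, w=234, h=76)
violated soft preferences: none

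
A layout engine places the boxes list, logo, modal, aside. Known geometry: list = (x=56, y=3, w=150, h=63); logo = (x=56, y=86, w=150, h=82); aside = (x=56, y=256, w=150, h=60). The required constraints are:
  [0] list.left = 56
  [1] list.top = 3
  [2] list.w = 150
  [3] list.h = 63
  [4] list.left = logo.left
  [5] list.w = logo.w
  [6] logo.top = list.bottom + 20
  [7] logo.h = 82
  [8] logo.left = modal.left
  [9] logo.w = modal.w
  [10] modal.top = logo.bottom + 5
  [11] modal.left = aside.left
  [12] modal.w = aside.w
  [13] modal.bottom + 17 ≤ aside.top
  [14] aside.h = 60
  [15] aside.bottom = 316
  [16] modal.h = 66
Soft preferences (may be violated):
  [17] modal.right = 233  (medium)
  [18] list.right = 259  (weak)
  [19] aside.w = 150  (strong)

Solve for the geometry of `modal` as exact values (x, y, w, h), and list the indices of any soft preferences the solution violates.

modal = (x=56, y=173, w=150, h=66)
violated soft preferences: 17, 18

1. modal.x = 56  [logo.left = modal.left]
2. modal.w = 150  [logo.w = modal.w]
3. modal.y = 173  [modal.top = logo.bottom + 5]
4. modal.h = 66  [modal.h = 66]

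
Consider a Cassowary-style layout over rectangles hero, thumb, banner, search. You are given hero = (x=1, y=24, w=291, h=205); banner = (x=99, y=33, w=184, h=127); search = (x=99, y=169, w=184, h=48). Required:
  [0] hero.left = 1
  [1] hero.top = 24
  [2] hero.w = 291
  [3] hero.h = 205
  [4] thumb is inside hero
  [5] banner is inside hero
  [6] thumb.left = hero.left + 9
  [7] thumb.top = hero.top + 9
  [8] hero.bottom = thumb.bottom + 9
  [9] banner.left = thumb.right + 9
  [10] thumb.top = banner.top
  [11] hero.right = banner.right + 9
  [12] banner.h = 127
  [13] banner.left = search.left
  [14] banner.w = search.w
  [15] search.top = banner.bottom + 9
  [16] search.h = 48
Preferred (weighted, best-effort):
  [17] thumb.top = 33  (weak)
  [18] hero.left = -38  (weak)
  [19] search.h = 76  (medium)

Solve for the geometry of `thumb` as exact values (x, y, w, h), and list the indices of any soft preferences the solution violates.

1. thumb.x = 10  [thumb.left = hero.left + 9]
2. thumb.y = 33  [thumb.top = hero.top + 9]
3. thumb.h = 187  [hero.bottom = thumb.bottom + 9]
4. thumb.w = 80  [banner.left = thumb.right + 9]

thumb = (x=10, y=33, w=80, h=187)
violated soft preferences: 18, 19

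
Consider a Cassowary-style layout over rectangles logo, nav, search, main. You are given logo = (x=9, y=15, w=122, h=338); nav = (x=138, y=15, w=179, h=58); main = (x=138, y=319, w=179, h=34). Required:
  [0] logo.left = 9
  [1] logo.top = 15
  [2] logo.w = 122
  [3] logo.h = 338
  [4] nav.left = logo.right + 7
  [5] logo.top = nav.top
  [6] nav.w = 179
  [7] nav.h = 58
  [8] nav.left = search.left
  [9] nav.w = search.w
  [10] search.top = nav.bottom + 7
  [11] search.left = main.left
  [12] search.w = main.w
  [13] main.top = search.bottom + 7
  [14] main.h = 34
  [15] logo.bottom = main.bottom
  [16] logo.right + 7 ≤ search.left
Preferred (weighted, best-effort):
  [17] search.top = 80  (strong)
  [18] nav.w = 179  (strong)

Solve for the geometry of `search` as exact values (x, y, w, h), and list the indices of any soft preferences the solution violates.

search = (x=138, y=80, w=179, h=232)
violated soft preferences: none

1. search.x = 138  [nav.left = search.left]
2. search.w = 179  [nav.w = search.w]
3. search.y = 80  [search.top = nav.bottom + 7]
4. search.h = 232  [main.top = search.bottom + 7]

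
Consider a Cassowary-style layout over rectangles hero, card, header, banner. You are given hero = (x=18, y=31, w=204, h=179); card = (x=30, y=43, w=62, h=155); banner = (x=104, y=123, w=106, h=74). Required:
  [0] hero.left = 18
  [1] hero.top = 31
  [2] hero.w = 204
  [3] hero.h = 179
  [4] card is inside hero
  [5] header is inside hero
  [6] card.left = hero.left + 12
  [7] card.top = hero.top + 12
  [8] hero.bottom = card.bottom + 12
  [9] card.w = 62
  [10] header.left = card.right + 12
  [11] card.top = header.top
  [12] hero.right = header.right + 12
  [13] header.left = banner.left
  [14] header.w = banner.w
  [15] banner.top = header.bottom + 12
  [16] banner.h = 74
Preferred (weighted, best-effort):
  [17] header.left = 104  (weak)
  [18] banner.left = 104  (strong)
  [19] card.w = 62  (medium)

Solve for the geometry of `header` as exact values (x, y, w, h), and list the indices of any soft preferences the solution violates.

header = (x=104, y=43, w=106, h=68)
violated soft preferences: none

1. header.x = 104  [header.left = card.right + 12]
2. header.y = 43  [card.top = header.top]
3. header.w = 106  [hero.right = header.right + 12]
4. header.h = 68  [banner.top = header.bottom + 12]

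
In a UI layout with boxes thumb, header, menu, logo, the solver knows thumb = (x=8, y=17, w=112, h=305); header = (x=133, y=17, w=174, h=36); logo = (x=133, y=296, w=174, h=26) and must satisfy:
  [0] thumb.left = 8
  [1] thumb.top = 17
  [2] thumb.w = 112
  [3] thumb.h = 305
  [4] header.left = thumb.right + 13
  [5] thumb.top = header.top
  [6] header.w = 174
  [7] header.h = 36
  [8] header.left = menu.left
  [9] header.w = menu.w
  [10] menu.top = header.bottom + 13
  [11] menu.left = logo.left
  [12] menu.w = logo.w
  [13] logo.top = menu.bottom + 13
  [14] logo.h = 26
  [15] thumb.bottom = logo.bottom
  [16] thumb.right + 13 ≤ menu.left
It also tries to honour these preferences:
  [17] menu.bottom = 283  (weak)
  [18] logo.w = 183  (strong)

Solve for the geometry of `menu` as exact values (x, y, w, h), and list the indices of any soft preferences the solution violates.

menu = (x=133, y=66, w=174, h=217)
violated soft preferences: 18

1. menu.x = 133  [header.left = menu.left]
2. menu.w = 174  [header.w = menu.w]
3. menu.y = 66  [menu.top = header.bottom + 13]
4. menu.h = 217  [logo.top = menu.bottom + 13]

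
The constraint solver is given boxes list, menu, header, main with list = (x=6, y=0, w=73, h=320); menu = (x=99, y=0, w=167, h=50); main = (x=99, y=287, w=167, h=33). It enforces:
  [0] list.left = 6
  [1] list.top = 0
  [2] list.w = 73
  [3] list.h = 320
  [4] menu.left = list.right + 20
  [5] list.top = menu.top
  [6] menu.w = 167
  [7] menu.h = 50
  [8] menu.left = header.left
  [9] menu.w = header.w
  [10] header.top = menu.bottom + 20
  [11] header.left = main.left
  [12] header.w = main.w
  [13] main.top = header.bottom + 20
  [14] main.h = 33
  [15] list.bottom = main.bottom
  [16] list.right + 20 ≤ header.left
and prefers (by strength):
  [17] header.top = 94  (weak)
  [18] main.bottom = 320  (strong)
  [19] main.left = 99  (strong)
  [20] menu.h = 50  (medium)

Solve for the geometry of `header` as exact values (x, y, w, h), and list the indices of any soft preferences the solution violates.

header = (x=99, y=70, w=167, h=197)
violated soft preferences: 17

1. header.x = 99  [menu.left = header.left]
2. header.w = 167  [menu.w = header.w]
3. header.y = 70  [header.top = menu.bottom + 20]
4. header.h = 197  [main.top = header.bottom + 20]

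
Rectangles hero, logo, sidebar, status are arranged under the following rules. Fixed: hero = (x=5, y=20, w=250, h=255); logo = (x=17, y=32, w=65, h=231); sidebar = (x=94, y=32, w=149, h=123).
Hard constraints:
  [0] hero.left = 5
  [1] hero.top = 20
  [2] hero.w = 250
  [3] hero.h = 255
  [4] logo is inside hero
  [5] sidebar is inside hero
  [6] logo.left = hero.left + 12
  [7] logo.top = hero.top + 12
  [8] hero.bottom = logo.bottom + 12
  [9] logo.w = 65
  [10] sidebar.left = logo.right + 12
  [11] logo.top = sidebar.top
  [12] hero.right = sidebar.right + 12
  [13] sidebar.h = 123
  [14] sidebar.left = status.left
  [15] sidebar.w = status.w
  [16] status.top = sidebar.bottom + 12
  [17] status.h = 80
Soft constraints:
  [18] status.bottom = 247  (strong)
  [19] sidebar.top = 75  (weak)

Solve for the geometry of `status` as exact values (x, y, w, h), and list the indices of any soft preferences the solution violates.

1. status.x = 94  [sidebar.left = status.left]
2. status.w = 149  [sidebar.w = status.w]
3. status.y = 167  [status.top = sidebar.bottom + 12]
4. status.h = 80  [status.h = 80]

status = (x=94, y=167, w=149, h=80)
violated soft preferences: 19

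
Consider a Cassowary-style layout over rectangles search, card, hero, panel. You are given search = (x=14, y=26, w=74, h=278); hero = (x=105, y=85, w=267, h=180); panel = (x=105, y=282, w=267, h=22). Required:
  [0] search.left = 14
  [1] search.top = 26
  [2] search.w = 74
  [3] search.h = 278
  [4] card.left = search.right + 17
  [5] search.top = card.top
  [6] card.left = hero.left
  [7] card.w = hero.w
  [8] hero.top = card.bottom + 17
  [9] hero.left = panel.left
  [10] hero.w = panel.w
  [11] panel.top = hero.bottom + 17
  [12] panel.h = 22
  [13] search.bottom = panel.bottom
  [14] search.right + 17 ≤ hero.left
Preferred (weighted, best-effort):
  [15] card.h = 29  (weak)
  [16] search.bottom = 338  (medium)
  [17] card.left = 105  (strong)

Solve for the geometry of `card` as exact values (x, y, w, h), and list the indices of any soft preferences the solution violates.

1. card.x = 105  [card.left = search.right + 17]
2. card.y = 26  [search.top = card.top]
3. card.w = 267  [card.w = hero.w]
4. card.h = 42  [hero.top = card.bottom + 17]

card = (x=105, y=26, w=267, h=42)
violated soft preferences: 15, 16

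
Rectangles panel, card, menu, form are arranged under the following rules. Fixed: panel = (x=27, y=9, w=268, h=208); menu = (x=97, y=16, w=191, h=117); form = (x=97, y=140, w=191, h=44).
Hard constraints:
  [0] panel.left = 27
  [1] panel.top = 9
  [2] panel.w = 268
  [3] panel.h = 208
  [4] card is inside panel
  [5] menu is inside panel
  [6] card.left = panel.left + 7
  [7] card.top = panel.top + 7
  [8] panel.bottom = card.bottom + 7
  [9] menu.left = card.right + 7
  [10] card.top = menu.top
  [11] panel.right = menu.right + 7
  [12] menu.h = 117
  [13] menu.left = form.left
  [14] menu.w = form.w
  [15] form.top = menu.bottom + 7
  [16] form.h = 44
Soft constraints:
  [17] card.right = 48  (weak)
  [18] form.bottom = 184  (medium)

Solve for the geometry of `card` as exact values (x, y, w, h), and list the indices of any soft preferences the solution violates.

card = (x=34, y=16, w=56, h=194)
violated soft preferences: 17

1. card.x = 34  [card.left = panel.left + 7]
2. card.y = 16  [card.top = panel.top + 7]
3. card.h = 194  [panel.bottom = card.bottom + 7]
4. card.w = 56  [menu.left = card.right + 7]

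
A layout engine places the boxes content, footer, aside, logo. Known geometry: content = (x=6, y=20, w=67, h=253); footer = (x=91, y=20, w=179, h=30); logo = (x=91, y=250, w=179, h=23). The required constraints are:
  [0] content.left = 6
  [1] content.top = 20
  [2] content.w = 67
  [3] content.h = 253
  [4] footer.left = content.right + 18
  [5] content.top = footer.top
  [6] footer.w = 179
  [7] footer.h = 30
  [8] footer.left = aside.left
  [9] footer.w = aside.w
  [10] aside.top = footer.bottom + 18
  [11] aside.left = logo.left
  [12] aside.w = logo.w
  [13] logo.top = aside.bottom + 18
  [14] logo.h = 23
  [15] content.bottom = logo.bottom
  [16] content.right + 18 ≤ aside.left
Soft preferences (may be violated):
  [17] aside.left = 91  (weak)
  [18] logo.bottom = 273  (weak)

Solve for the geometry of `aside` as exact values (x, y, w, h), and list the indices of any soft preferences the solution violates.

aside = (x=91, y=68, w=179, h=164)
violated soft preferences: none

1. aside.x = 91  [footer.left = aside.left]
2. aside.w = 179  [footer.w = aside.w]
3. aside.y = 68  [aside.top = footer.bottom + 18]
4. aside.h = 164  [logo.top = aside.bottom + 18]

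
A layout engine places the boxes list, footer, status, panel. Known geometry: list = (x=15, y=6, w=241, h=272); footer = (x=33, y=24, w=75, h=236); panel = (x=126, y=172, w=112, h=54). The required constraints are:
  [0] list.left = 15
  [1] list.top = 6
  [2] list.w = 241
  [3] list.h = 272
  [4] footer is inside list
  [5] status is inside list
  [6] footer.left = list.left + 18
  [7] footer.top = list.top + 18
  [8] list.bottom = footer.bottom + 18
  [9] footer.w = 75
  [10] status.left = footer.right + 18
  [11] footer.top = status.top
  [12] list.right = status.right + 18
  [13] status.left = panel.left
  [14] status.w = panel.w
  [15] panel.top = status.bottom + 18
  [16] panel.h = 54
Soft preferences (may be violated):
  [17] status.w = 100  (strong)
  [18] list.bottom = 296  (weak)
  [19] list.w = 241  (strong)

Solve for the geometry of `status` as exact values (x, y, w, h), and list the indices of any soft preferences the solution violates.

1. status.x = 126  [status.left = footer.right + 18]
2. status.y = 24  [footer.top = status.top]
3. status.w = 112  [list.right = status.right + 18]
4. status.h = 130  [panel.top = status.bottom + 18]

status = (x=126, y=24, w=112, h=130)
violated soft preferences: 17, 18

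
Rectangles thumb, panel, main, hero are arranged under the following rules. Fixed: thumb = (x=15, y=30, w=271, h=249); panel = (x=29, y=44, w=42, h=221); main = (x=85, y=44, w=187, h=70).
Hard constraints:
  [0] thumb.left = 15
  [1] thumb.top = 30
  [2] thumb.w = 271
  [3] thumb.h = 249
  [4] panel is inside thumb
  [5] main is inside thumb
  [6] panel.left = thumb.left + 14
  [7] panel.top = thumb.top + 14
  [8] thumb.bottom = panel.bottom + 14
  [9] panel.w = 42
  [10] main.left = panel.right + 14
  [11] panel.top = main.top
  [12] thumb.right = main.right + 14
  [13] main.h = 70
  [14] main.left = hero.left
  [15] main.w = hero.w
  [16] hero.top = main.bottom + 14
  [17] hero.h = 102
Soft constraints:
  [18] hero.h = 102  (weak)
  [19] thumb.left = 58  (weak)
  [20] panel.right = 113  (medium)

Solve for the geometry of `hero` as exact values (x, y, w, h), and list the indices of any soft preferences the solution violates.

hero = (x=85, y=128, w=187, h=102)
violated soft preferences: 19, 20

1. hero.x = 85  [main.left = hero.left]
2. hero.w = 187  [main.w = hero.w]
3. hero.y = 128  [hero.top = main.bottom + 14]
4. hero.h = 102  [hero.h = 102]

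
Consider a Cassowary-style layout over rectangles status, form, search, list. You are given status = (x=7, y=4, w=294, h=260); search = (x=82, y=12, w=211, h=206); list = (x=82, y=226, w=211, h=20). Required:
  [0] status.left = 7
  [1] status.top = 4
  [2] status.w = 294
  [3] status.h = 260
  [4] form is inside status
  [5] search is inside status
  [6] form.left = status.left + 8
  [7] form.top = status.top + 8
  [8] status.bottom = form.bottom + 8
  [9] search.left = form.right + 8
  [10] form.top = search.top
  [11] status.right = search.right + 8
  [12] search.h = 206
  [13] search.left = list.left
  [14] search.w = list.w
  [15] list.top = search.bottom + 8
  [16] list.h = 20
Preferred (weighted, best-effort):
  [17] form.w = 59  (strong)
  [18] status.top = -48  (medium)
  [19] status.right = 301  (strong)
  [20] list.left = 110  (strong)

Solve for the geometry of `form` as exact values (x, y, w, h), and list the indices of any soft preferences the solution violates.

1. form.x = 15  [form.left = status.left + 8]
2. form.y = 12  [form.top = status.top + 8]
3. form.h = 244  [status.bottom = form.bottom + 8]
4. form.w = 59  [search.left = form.right + 8]

form = (x=15, y=12, w=59, h=244)
violated soft preferences: 18, 20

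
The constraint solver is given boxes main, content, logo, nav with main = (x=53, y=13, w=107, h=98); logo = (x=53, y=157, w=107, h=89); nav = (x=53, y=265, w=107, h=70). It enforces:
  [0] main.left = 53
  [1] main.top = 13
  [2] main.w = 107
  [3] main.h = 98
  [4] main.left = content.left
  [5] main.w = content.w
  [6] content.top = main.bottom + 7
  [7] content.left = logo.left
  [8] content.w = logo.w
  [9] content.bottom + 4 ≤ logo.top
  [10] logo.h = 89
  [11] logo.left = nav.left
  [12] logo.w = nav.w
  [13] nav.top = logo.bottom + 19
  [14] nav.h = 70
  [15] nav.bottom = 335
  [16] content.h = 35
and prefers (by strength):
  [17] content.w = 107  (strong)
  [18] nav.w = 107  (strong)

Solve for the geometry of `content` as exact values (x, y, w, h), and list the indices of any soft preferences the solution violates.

content = (x=53, y=118, w=107, h=35)
violated soft preferences: none

1. content.x = 53  [main.left = content.left]
2. content.w = 107  [main.w = content.w]
3. content.y = 118  [content.top = main.bottom + 7]
4. content.h = 35  [content.h = 35]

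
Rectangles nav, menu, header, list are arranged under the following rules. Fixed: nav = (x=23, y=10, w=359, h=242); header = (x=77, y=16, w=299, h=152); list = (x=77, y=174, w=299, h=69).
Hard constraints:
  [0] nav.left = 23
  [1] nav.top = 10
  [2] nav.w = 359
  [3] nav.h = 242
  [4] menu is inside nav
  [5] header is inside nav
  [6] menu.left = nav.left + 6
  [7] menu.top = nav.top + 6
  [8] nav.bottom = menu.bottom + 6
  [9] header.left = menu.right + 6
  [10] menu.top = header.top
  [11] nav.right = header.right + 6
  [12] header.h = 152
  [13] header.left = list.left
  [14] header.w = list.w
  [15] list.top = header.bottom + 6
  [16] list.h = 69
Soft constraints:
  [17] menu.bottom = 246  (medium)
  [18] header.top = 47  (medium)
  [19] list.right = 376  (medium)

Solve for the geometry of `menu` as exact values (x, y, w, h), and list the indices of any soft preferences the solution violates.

1. menu.x = 29  [menu.left = nav.left + 6]
2. menu.y = 16  [menu.top = nav.top + 6]
3. menu.h = 230  [nav.bottom = menu.bottom + 6]
4. menu.w = 42  [header.left = menu.right + 6]

menu = (x=29, y=16, w=42, h=230)
violated soft preferences: 18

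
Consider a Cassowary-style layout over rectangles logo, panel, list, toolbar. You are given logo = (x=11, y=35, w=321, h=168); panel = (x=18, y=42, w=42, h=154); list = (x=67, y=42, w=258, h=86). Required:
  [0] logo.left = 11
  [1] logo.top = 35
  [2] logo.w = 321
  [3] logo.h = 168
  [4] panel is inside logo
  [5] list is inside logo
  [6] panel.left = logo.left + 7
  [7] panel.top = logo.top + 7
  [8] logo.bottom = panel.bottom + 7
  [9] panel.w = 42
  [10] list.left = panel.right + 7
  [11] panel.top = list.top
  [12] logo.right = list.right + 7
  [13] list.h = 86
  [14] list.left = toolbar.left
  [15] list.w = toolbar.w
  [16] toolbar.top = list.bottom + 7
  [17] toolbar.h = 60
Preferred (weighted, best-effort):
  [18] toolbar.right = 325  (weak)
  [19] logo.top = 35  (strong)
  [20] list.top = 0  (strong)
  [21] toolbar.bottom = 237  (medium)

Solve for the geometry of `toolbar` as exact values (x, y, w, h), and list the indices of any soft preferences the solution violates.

1. toolbar.x = 67  [list.left = toolbar.left]
2. toolbar.w = 258  [list.w = toolbar.w]
3. toolbar.y = 135  [toolbar.top = list.bottom + 7]
4. toolbar.h = 60  [toolbar.h = 60]

toolbar = (x=67, y=135, w=258, h=60)
violated soft preferences: 20, 21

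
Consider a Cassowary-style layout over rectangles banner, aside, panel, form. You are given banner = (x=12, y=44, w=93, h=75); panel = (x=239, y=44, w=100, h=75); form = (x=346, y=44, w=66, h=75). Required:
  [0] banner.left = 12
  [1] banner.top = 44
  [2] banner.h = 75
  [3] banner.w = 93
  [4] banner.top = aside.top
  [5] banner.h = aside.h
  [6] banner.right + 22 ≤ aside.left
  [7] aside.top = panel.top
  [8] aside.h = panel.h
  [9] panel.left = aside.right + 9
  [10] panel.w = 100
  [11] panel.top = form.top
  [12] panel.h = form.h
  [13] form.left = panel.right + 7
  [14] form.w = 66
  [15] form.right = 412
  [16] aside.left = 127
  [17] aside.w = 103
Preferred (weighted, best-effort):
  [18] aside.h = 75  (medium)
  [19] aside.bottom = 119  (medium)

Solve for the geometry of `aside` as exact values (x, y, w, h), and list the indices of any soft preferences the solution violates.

aside = (x=127, y=44, w=103, h=75)
violated soft preferences: none

1. aside.y = 44  [banner.top = aside.top]
2. aside.h = 75  [banner.h = aside.h]
3. aside.x = 127  [aside.left = 127]
4. aside.w = 103  [aside.w = 103]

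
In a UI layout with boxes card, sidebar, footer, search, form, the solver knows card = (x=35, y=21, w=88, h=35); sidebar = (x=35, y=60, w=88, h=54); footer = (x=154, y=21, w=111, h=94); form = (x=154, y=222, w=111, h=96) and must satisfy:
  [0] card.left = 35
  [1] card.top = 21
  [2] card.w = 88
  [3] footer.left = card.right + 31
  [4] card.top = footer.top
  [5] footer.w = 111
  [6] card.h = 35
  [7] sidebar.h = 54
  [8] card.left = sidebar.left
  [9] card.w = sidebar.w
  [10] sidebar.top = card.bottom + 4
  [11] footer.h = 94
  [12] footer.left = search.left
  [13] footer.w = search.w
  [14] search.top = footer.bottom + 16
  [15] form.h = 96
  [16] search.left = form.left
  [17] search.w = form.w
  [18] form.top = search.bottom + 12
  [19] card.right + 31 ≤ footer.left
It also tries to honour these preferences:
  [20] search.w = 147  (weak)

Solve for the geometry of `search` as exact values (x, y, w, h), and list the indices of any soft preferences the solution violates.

search = (x=154, y=131, w=111, h=79)
violated soft preferences: 20

1. search.x = 154  [footer.left = search.left]
2. search.w = 111  [footer.w = search.w]
3. search.y = 131  [search.top = footer.bottom + 16]
4. search.h = 79  [form.top = search.bottom + 12]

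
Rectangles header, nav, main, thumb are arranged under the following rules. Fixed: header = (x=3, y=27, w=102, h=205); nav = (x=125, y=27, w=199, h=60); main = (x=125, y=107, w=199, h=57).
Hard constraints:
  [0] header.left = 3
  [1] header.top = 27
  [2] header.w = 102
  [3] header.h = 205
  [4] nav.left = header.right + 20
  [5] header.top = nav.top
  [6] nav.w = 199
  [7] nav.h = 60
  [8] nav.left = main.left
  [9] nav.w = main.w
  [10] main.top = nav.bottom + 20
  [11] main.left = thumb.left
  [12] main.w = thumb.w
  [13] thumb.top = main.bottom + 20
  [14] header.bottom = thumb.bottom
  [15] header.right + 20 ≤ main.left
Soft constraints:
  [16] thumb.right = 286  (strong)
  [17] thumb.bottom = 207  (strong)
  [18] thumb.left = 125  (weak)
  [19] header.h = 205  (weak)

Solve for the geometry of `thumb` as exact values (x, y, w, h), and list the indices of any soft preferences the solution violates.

thumb = (x=125, y=184, w=199, h=48)
violated soft preferences: 16, 17

1. thumb.x = 125  [main.left = thumb.left]
2. thumb.w = 199  [main.w = thumb.w]
3. thumb.y = 184  [thumb.top = main.bottom + 20]
4. thumb.h = 48  [header.bottom = thumb.bottom]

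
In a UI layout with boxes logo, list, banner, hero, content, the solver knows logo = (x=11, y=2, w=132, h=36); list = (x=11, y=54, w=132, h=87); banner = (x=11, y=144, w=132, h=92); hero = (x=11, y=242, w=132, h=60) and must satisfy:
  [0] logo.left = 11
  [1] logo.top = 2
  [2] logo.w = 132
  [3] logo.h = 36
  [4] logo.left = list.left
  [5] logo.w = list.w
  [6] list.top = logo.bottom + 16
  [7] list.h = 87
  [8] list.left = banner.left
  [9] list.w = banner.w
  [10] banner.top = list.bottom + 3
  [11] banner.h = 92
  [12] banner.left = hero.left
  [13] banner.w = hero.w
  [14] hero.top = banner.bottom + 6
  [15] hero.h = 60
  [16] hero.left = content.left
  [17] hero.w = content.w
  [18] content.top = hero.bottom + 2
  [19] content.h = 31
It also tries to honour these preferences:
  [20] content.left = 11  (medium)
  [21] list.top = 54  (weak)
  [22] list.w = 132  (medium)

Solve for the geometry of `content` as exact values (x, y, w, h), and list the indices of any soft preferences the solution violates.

1. content.x = 11  [hero.left = content.left]
2. content.w = 132  [hero.w = content.w]
3. content.y = 304  [content.top = hero.bottom + 2]
4. content.h = 31  [content.h = 31]

content = (x=11, y=304, w=132, h=31)
violated soft preferences: none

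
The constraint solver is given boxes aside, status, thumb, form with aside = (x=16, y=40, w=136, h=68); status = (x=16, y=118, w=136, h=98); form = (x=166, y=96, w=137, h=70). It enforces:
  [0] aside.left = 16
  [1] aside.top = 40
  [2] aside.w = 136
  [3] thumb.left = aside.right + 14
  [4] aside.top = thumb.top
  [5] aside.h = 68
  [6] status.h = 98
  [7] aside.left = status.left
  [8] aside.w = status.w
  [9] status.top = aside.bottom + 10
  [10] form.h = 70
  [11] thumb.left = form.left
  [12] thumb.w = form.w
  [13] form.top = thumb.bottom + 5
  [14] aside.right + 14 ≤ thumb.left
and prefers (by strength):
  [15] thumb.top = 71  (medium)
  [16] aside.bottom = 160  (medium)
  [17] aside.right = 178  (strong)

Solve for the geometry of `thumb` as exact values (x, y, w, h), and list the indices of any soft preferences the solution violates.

thumb = (x=166, y=40, w=137, h=51)
violated soft preferences: 15, 16, 17

1. thumb.x = 166  [thumb.left = aside.right + 14]
2. thumb.y = 40  [aside.top = thumb.top]
3. thumb.w = 137  [thumb.w = form.w]
4. thumb.h = 51  [form.top = thumb.bottom + 5]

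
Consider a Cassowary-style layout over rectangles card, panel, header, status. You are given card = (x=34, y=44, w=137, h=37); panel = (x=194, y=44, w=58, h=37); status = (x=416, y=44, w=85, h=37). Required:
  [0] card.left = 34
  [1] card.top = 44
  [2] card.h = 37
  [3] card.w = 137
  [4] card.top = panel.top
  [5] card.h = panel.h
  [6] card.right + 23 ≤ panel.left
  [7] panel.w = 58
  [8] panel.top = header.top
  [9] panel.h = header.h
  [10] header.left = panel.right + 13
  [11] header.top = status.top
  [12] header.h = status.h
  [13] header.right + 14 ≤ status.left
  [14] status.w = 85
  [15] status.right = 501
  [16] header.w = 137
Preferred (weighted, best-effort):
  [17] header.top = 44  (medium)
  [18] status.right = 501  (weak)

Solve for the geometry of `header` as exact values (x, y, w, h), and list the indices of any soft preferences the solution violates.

1. header.y = 44  [panel.top = header.top]
2. header.h = 37  [panel.h = header.h]
3. header.x = 265  [header.left = panel.right + 13]
4. header.w = 137  [header.w = 137]

header = (x=265, y=44, w=137, h=37)
violated soft preferences: none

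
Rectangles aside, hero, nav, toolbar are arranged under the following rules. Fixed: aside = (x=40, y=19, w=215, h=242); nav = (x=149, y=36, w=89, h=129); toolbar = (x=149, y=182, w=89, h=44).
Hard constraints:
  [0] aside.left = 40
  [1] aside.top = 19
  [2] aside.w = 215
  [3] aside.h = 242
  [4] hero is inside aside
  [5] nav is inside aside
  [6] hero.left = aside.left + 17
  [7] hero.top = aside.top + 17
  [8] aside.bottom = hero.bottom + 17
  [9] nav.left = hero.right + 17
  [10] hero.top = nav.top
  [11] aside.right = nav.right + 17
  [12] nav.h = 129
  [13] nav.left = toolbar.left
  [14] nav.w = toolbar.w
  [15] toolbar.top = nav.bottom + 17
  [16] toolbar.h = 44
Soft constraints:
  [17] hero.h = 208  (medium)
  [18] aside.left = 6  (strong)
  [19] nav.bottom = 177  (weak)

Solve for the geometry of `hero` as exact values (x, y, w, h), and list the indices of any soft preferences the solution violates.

1. hero.x = 57  [hero.left = aside.left + 17]
2. hero.y = 36  [hero.top = aside.top + 17]
3. hero.h = 208  [aside.bottom = hero.bottom + 17]
4. hero.w = 75  [nav.left = hero.right + 17]

hero = (x=57, y=36, w=75, h=208)
violated soft preferences: 18, 19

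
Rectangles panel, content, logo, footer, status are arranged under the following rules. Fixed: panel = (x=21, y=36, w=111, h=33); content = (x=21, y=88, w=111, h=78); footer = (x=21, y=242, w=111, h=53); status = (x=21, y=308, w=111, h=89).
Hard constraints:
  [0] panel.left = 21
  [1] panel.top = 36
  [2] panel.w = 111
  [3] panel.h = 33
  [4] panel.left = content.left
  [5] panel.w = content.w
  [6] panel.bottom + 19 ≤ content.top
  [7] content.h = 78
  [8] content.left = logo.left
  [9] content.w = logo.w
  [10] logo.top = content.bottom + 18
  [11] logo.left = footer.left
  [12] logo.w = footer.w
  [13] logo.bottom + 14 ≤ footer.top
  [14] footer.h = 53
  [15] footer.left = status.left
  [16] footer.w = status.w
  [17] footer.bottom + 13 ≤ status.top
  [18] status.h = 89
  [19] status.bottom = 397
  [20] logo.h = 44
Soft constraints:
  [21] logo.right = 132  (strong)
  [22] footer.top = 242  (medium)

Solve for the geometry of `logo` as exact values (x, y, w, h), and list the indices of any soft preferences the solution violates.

logo = (x=21, y=184, w=111, h=44)
violated soft preferences: none

1. logo.x = 21  [content.left = logo.left]
2. logo.w = 111  [content.w = logo.w]
3. logo.y = 184  [logo.top = content.bottom + 18]
4. logo.h = 44  [logo.h = 44]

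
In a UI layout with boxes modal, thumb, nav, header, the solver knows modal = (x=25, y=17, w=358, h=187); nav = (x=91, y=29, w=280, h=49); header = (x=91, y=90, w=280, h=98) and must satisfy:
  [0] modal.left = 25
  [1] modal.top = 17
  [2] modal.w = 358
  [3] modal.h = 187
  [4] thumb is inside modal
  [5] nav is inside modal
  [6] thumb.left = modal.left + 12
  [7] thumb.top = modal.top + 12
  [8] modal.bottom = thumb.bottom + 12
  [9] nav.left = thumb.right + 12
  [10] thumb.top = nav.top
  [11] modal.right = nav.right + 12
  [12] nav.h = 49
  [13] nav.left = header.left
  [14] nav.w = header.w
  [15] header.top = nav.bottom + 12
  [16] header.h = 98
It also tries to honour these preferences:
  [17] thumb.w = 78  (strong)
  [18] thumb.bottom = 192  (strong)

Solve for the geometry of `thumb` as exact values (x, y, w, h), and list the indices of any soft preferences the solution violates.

1. thumb.x = 37  [thumb.left = modal.left + 12]
2. thumb.y = 29  [thumb.top = modal.top + 12]
3. thumb.h = 163  [modal.bottom = thumb.bottom + 12]
4. thumb.w = 42  [nav.left = thumb.right + 12]

thumb = (x=37, y=29, w=42, h=163)
violated soft preferences: 17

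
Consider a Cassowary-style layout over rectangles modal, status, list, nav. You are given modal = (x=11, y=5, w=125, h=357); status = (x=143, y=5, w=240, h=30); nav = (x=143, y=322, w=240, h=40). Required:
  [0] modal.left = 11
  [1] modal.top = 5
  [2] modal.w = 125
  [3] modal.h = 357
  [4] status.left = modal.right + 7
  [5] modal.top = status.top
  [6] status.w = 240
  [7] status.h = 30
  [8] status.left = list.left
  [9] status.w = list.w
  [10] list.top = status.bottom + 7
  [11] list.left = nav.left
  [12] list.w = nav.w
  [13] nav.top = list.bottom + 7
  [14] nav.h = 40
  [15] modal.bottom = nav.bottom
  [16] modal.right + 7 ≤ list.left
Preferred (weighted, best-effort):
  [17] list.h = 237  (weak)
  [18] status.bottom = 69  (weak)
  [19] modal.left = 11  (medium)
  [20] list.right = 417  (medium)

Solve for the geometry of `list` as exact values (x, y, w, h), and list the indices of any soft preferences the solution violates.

1. list.x = 143  [status.left = list.left]
2. list.w = 240  [status.w = list.w]
3. list.y = 42  [list.top = status.bottom + 7]
4. list.h = 273  [nav.top = list.bottom + 7]

list = (x=143, y=42, w=240, h=273)
violated soft preferences: 17, 18, 20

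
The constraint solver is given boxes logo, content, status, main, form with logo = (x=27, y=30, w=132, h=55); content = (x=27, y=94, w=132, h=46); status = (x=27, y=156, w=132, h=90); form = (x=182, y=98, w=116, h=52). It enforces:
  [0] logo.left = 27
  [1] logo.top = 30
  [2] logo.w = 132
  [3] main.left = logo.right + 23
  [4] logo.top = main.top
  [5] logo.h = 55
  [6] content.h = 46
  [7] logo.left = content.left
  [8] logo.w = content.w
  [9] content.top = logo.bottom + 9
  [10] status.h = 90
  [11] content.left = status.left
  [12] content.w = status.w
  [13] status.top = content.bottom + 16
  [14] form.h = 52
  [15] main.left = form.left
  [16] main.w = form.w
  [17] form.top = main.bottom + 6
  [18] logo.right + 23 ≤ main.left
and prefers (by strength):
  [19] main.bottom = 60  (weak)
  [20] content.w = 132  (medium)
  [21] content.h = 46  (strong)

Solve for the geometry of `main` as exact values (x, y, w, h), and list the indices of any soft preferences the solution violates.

main = (x=182, y=30, w=116, h=62)
violated soft preferences: 19

1. main.x = 182  [main.left = logo.right + 23]
2. main.y = 30  [logo.top = main.top]
3. main.w = 116  [main.w = form.w]
4. main.h = 62  [form.top = main.bottom + 6]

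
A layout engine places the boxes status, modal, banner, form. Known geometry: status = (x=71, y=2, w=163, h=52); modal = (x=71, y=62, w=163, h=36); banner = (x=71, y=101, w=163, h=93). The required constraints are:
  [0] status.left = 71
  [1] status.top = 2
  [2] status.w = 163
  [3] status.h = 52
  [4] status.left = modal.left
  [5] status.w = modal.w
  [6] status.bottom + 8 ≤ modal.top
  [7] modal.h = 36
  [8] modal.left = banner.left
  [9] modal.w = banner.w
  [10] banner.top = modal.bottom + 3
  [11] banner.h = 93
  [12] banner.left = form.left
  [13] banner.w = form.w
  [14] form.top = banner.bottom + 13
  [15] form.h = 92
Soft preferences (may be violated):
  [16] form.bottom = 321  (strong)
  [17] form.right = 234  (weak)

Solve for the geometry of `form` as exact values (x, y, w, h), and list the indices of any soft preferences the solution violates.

1. form.x = 71  [banner.left = form.left]
2. form.w = 163  [banner.w = form.w]
3. form.y = 207  [form.top = banner.bottom + 13]
4. form.h = 92  [form.h = 92]

form = (x=71, y=207, w=163, h=92)
violated soft preferences: 16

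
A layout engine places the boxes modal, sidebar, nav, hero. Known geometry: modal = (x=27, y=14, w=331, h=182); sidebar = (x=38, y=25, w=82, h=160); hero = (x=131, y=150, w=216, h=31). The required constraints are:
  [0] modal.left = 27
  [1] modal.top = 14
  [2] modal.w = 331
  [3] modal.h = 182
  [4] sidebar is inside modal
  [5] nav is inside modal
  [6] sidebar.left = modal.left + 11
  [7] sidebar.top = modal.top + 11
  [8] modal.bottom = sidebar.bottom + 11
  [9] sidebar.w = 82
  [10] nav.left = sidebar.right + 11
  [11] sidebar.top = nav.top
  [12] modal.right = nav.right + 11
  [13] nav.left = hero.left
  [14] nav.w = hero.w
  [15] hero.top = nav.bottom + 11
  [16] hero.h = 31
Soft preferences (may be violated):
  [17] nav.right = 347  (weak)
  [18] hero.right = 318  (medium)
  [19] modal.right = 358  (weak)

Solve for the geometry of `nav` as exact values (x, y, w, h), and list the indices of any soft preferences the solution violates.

nav = (x=131, y=25, w=216, h=114)
violated soft preferences: 18

1. nav.x = 131  [nav.left = sidebar.right + 11]
2. nav.y = 25  [sidebar.top = nav.top]
3. nav.w = 216  [modal.right = nav.right + 11]
4. nav.h = 114  [hero.top = nav.bottom + 11]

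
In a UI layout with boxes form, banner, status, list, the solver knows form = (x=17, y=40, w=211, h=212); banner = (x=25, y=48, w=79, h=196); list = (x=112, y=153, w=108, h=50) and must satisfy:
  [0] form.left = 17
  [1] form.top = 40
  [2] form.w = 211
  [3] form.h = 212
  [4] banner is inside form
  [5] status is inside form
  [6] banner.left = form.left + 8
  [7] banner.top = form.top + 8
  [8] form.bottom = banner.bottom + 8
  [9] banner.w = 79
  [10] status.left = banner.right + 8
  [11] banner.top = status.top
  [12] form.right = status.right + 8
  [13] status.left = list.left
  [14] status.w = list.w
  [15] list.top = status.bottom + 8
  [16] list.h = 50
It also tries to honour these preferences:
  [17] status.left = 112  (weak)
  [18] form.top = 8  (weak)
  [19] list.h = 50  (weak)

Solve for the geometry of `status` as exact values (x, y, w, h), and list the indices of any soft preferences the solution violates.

status = (x=112, y=48, w=108, h=97)
violated soft preferences: 18

1. status.x = 112  [status.left = banner.right + 8]
2. status.y = 48  [banner.top = status.top]
3. status.w = 108  [form.right = status.right + 8]
4. status.h = 97  [list.top = status.bottom + 8]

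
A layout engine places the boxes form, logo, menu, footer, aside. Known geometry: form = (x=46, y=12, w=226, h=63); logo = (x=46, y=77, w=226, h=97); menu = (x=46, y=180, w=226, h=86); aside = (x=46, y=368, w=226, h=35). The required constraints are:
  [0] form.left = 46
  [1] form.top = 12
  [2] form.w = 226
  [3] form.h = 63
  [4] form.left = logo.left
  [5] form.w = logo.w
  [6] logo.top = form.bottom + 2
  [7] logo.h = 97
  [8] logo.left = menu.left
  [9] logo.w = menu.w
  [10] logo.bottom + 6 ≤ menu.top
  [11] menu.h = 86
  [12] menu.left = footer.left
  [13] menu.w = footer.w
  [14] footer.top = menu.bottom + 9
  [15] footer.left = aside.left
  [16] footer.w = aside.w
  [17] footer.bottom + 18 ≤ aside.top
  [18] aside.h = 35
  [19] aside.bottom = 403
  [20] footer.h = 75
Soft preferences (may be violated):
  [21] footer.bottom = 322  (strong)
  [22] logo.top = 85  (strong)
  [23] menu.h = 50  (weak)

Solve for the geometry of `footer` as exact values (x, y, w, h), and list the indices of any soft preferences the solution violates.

1. footer.x = 46  [menu.left = footer.left]
2. footer.w = 226  [menu.w = footer.w]
3. footer.y = 275  [footer.top = menu.bottom + 9]
4. footer.h = 75  [footer.h = 75]

footer = (x=46, y=275, w=226, h=75)
violated soft preferences: 21, 22, 23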